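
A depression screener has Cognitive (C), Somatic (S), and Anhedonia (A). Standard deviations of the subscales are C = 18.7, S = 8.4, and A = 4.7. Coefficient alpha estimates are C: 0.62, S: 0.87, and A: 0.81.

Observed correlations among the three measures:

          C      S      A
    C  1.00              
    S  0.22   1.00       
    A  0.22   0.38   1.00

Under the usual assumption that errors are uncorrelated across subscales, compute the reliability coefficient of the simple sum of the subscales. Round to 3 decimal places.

0.748

Var(C+S+A) = 18.7² + 8.4² + 4.7² + 2·[18.7·8.4·0.22 + 18.7·4.7·0.22 + 8.4·4.7·0.38] = 442.34 + 137.792 = 580.132.
Because errors are independent across components, Cov(Tᵢ,Tⱼ) = Cov(Xᵢ,Xⱼ); the off-diagonal part of the true-score variance is the same as above.
True-score variance = [18.7²·0.62 + 8.4²·0.87 + 4.7²·0.81] + 137.792 = 296.088 + 137.792 = 433.88.
Reliability = 433.88 / 580.132 = 0.748.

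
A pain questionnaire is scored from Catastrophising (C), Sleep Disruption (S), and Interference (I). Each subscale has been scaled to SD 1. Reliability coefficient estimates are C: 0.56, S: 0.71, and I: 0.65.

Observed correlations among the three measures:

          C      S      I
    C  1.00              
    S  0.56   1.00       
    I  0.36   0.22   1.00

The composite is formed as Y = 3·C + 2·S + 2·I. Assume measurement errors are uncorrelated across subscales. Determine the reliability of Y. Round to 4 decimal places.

Var(Y) = 3² + 2² + 2² + 2·[6·0.56 + 6·0.36 + 4·0.22] = 17 + 12.8 = 29.8.
Under uncorrelated errors the observed covariances equal the true-score covariances, so only the own-variance terms attenuate.
True-score variance = [3²·0.56 + 2²·0.71 + 2²·0.65] + 12.8 = 10.48 + 12.8 = 23.28.
Reliability = 23.28 / 29.8 = 0.7812.

0.7812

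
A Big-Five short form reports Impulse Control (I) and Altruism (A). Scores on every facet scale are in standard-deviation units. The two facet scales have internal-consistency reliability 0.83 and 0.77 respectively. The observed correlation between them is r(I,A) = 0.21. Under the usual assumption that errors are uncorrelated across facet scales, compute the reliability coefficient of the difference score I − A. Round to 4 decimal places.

0.7468

Var(I−A) = 1 + 1 − 2·0.21 = 2 − 0.42 = 1.58.
Because errors are independent across components, Cov(Tᵢ,Tⱼ) = Cov(Xᵢ,Xⱼ); the off-diagonal part of the true-score variance is the same as above.
True-score variance = [0.83 + 0.77] − 0.42 = 1.6 − 0.42 = 1.18.
Reliability = 1.18 / 1.58 = 0.7468.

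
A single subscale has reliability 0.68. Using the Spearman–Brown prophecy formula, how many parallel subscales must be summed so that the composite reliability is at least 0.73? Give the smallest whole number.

k ≥ ρ*(1−ρ₁)/(ρ₁(1−ρ*)) = 0.73·0.32 / (0.68·0.27) = 1.272.
Smallest integer k = 2.

2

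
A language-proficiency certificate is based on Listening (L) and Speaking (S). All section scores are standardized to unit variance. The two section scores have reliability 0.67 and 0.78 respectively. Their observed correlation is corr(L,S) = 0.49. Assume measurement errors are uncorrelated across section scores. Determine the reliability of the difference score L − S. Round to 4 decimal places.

0.4608

Var(L−S) = 1 + 1 − 2·0.49 = 2 − 0.98 = 1.02.
Under uncorrelated errors the observed covariances equal the true-score covariances, so only the own-variance terms attenuate.
True-score variance = [0.67 + 0.78] − 0.98 = 1.45 − 0.98 = 0.47.
Reliability = 0.47 / 1.02 = 0.4608.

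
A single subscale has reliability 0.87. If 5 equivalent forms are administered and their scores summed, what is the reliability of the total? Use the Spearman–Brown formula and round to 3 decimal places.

ρ_k = kρ / (1 + (k−1)ρ) = 5·0.87 / (1 + 4·0.87) = 4.350 / 4.480 = 0.971.

0.971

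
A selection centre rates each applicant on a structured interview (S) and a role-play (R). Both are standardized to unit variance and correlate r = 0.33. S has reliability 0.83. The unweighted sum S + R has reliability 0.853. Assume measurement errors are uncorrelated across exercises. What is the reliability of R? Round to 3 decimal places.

0.779

Var(S+R) = 2 + 2·0.33 = 2.660.
True-score variance = ρ_S + ρ_R + 2·0.33, so 0.853 = (0.83 + ρ_R + 0.66) / 2.660.
ρ_R = 0.853·2.660 − 0.83 − 0.66 = 0.779.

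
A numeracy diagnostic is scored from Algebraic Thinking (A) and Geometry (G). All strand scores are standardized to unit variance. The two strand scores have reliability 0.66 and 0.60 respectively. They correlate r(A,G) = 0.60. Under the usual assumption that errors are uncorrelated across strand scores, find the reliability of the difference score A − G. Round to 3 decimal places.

0.075

Var(A−G) = 1 + 1 − 2·0.60 = 2 − 1.2 = 0.8.
With uncorrelated errors the cross-covariances are all true-score covariance, so they carry over unchanged; only the diagonal terms shrink to ρᵢσᵢ².
True-score variance = [0.66 + 0.60] − 1.2 = 1.26 − 1.2 = 0.06.
Reliability = 0.06 / 0.8 = 0.075.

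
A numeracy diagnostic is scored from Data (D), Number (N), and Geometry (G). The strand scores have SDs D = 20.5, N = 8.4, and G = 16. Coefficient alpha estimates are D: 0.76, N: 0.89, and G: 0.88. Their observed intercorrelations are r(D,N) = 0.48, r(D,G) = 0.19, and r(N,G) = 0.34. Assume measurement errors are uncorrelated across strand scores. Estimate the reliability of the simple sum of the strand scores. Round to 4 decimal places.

0.8765

Var(D+N+G) = 20.5² + 8.4² + 16² + 2·[20.5·8.4·0.48 + 20.5·16·0.19 + 8.4·16·0.34] = 746.81 + 381.344 = 1128.15.
With uncorrelated errors the cross-covariances are all true-score covariance, so they carry over unchanged; only the diagonal terms shrink to ρᵢσᵢ².
True-score variance = [20.5²·0.76 + 8.4²·0.89 + 16²·0.88] + 381.344 = 607.468 + 381.344 = 988.812.
Reliability = 988.812 / 1128.15 = 0.8765.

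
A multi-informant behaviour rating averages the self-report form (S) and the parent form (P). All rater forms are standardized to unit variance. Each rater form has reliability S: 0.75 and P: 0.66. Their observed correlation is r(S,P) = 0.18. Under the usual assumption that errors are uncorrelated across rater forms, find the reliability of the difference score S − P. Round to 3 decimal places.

Var(S−P) = 1 + 1 − 2·0.18 = 2 − 0.36 = 1.64.
With uncorrelated errors the cross-covariances are all true-score covariance, so they carry over unchanged; only the diagonal terms shrink to ρᵢσᵢ².
True-score variance = [0.75 + 0.66] − 0.36 = 1.41 − 0.36 = 1.05.
Reliability = 1.05 / 1.64 = 0.640.

0.640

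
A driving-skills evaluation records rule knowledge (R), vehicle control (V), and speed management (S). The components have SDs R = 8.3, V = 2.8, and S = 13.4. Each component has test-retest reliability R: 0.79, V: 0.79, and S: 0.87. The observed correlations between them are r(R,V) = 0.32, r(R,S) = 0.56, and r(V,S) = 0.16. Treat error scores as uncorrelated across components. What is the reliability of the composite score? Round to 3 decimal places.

Var(R+V+S) = 8.3² + 2.8² + 13.4² + 2·[8.3·2.8·0.32 + 8.3·13.4·0.56 + 2.8·13.4·0.16] = 256.29 + 151.446 = 407.736.
With uncorrelated errors the cross-covariances are all true-score covariance, so they carry over unchanged; only the diagonal terms shrink to ρᵢσᵢ².
True-score variance = [8.3²·0.79 + 2.8²·0.79 + 13.4²·0.87] + 151.446 = 216.834 + 151.446 = 368.28.
Reliability = 368.28 / 407.736 = 0.903.

0.903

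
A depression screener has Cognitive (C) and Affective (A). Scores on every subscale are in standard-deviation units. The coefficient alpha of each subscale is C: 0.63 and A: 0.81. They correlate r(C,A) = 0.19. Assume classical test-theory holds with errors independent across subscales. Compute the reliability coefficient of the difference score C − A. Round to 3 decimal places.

Var(C−A) = 1 + 1 − 2·0.19 = 2 − 0.38 = 1.62.
Under uncorrelated errors the observed covariances equal the true-score covariances, so only the own-variance terms attenuate.
True-score variance = [0.63 + 0.81] − 0.38 = 1.44 − 0.38 = 1.06.
Reliability = 1.06 / 1.62 = 0.654.

0.654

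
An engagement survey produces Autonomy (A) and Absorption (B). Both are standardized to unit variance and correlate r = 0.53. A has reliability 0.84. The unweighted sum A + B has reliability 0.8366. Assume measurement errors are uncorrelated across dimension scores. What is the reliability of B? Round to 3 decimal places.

Var(A+B) = 2 + 2·0.53 = 3.060.
True-score variance = ρ_A + ρ_B + 2·0.53, so 0.8366 = (0.84 + ρ_B + 1.06) / 3.060.
ρ_B = 0.8366·3.060 − 0.84 − 1.06 = 0.660.

0.660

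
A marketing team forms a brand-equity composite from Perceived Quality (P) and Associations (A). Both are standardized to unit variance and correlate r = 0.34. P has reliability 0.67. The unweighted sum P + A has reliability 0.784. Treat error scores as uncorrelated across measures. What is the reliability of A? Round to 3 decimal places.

Var(P+A) = 2 + 2·0.34 = 2.680.
True-score variance = ρ_P + ρ_A + 2·0.34, so 0.784 = (0.67 + ρ_A + 0.68) / 2.680.
ρ_A = 0.784·2.680 − 0.67 − 0.68 = 0.751.

0.751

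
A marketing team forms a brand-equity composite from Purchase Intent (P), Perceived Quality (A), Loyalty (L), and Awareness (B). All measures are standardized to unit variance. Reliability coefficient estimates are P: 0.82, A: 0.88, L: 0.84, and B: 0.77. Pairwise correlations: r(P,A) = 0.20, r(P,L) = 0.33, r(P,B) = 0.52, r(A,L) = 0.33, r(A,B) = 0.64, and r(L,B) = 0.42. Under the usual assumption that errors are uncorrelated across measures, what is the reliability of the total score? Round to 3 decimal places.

Var(P+A+L+B) = 4 + 2·[0.20 + 0.33 + 0.52 + 0.33 + 0.64 + 0.42] = 4 + 4.88 = 8.88.
Because errors are independent across components, Cov(Tᵢ,Tⱼ) = Cov(Xᵢ,Xⱼ); the off-diagonal part of the true-score variance is the same as above.
True-score variance = [0.82 + 0.88 + 0.84 + 0.77] + 4.88 = 3.31 + 4.88 = 8.19.
Reliability = 8.19 / 8.88 = 0.922.

0.922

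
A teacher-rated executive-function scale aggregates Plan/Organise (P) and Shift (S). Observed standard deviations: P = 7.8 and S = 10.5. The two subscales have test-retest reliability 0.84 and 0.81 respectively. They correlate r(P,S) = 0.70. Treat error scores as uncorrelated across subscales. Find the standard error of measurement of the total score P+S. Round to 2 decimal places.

5.54

Var(total) = 171.09 + 114.66 = 285.75.
True-score variance = 140.408 + 114.66 = 255.068, so reliability = 0.8926.
Error variance = 285.75 − 255.068 = 30.6819; SEM = √30.6819 = 5.54.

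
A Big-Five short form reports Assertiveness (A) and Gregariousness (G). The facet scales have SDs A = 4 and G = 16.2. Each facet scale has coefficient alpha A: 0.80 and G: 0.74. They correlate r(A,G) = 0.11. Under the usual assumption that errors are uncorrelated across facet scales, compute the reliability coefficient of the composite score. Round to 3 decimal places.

0.756

Var(A+G) = 4² + 16.2² + 2·[4·16.2·0.11] = 278.44 + 14.256 = 292.696.
Under uncorrelated errors the observed covariances equal the true-score covariances, so only the own-variance terms attenuate.
True-score variance = [4²·0.80 + 16.2²·0.74] + 14.256 = 207.006 + 14.256 = 221.262.
Reliability = 221.262 / 292.696 = 0.756.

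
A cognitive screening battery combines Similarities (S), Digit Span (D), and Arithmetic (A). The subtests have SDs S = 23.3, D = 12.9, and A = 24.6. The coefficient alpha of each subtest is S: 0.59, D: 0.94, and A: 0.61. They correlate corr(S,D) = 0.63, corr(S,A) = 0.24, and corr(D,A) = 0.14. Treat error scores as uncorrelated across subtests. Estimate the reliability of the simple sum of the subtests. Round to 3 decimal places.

Var(S+D+A) = 23.3² + 12.9² + 24.6² + 2·[23.3·12.9·0.63 + 23.3·24.6·0.24 + 12.9·24.6·0.14] = 1314.46 + 742.7 = 2057.16.
Under uncorrelated errors the observed covariances equal the true-score covariances, so only the own-variance terms attenuate.
True-score variance = [23.3²·0.59 + 12.9²·0.94 + 24.6²·0.61] + 742.7 = 845.878 + 742.7 = 1588.58.
Reliability = 1588.58 / 2057.16 = 0.772.

0.772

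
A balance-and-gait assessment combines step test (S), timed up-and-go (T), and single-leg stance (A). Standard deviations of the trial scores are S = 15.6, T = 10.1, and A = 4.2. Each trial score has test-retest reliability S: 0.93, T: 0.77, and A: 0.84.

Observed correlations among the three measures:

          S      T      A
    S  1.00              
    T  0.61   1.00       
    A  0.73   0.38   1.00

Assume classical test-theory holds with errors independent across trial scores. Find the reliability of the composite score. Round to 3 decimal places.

Var(S+T+A) = 15.6² + 10.1² + 4.2² + 2·[15.6·10.1·0.61 + 15.6·4.2·0.73 + 10.1·4.2·0.38] = 363.01 + 320.122 = 683.132.
With uncorrelated errors the cross-covariances are all true-score covariance, so they carry over unchanged; only the diagonal terms shrink to ρᵢσᵢ².
True-score variance = [15.6²·0.93 + 10.1²·0.77 + 4.2²·0.84] + 320.122 = 319.69 + 320.122 = 639.812.
Reliability = 639.812 / 683.132 = 0.937.

0.937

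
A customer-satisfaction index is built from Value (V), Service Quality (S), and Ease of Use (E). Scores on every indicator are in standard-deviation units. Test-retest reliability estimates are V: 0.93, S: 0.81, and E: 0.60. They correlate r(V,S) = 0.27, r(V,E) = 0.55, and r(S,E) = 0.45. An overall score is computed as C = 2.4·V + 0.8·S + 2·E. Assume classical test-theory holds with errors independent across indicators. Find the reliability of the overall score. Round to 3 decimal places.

Var(C) = 2.4² + 0.8² + 2² + 2·[1.92·0.27 + 4.8·0.55 + 1.6·0.45] = 10.4 + 7.7568 = 18.1568.
Because errors are independent across components, Cov(Tᵢ,Tⱼ) = Cov(Xᵢ,Xⱼ); the off-diagonal part of the true-score variance is the same as above.
True-score variance = [2.4²·0.93 + 0.8²·0.81 + 2²·0.60] + 7.7568 = 8.2752 + 7.7568 = 16.032.
Reliability = 16.032 / 18.1568 = 0.883.

0.883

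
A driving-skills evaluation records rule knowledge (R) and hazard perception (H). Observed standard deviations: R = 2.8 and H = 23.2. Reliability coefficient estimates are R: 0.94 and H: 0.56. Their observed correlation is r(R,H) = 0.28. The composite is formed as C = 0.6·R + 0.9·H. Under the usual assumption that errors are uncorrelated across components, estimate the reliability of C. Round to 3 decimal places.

0.581

Var(C) = 0.6²·2.8² + 0.9²·23.2² + 2·[0.54·2.8·23.2·0.28] = 438.797 + 19.6439 = 458.441.
Under uncorrelated errors the observed covariances equal the true-score covariances, so only the own-variance terms attenuate.
True-score variance = [0.6²·2.8²·0.94 + 0.9²·23.2²·0.56] + 19.6439 = 246.799 + 19.6439 = 266.443.
Reliability = 266.443 / 458.441 = 0.581.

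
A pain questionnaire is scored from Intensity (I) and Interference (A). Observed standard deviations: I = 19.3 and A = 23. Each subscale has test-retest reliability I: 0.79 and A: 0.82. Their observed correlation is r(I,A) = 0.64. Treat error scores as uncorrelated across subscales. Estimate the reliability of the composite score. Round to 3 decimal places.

0.882

Var(I+A) = 19.3² + 23² + 2·[19.3·23·0.64] = 901.49 + 568.192 = 1469.68.
Under uncorrelated errors the observed covariances equal the true-score covariances, so only the own-variance terms attenuate.
True-score variance = [19.3²·0.79 + 23²·0.82] + 568.192 = 728.047 + 568.192 = 1296.24.
Reliability = 1296.24 / 1469.68 = 0.882.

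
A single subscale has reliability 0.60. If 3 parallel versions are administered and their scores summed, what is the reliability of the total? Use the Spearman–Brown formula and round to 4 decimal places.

0.8182

ρ_k = kρ / (1 + (k−1)ρ) = 3·0.60 / (1 + 2·0.60) = 1.800 / 2.200 = 0.8182.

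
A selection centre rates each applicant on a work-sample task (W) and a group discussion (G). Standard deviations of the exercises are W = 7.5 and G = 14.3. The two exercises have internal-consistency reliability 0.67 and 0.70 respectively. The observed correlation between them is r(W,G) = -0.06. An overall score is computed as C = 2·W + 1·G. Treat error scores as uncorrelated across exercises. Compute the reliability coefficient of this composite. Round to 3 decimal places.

0.664

Var(C) = 2²·7.5² + 14.3² + 2·[2·7.5·14.3·(-0.06)] = 429.49 − 25.74 = 403.75.
Because errors are independent across components, Cov(Tᵢ,Tⱼ) = Cov(Xᵢ,Xⱼ); the off-diagonal part of the true-score variance is the same as above.
True-score variance = [2²·7.5²·0.67 + 14.3²·0.70] − 25.74 = 293.893 − 25.74 = 268.153.
Reliability = 268.153 / 403.75 = 0.664.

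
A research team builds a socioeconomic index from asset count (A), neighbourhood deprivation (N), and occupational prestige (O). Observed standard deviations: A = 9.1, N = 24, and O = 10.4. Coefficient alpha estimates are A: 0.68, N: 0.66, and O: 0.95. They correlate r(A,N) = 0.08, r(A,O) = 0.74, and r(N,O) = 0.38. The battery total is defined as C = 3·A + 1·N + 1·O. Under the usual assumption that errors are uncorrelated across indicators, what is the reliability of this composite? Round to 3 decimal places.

Var(C) = 3²·9.1² + 24² + 10.4² + 2·[3·9.1·24·0.08 + 3·9.1·10.4·0.74 + 24·10.4·0.38] = 1429.45 + 714.73 = 2144.18.
Under uncorrelated errors the observed covariances equal the true-score covariances, so only the own-variance terms attenuate.
True-score variance = [3²·9.1²·0.68 + 24²·0.66 + 10.4²·0.95] + 714.73 = 989.709 + 714.73 = 1704.44.
Reliability = 1704.44 / 2144.18 = 0.795.

0.795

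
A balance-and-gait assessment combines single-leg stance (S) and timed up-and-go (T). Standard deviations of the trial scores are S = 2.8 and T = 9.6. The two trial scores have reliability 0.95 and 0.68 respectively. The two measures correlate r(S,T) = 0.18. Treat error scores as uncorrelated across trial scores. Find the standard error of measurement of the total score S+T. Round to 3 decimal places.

5.467

Var(total) = 100 + 9.6768 = 109.677.
True-score variance = 70.1168 + 9.6768 = 79.7936, so reliability = 0.7275.
Error variance = 109.677 − 79.7936 = 29.8832; SEM = √29.8832 = 5.467.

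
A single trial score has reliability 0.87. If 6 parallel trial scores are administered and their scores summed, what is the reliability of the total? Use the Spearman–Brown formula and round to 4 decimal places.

ρ_k = kρ / (1 + (k−1)ρ) = 6·0.87 / (1 + 5·0.87) = 5.220 / 5.350 = 0.9757.

0.9757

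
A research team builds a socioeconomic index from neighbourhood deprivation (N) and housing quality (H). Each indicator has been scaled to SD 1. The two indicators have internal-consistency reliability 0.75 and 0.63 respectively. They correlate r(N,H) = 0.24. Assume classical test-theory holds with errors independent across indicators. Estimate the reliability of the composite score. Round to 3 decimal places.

Var(N+H) = 2 + 2·[0.24] = 2 + 0.48 = 2.48.
Under uncorrelated errors the observed covariances equal the true-score covariances, so only the own-variance terms attenuate.
True-score variance = [0.75 + 0.63] + 0.48 = 1.38 + 0.48 = 1.86.
Reliability = 1.86 / 2.48 = 0.750.

0.750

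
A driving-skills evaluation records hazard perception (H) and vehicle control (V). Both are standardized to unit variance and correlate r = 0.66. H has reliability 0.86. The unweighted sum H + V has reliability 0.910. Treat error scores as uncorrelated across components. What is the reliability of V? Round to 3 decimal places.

0.841

Var(H+V) = 2 + 2·0.66 = 3.320.
True-score variance = ρ_H + ρ_V + 2·0.66, so 0.910 = (0.86 + ρ_V + 1.32) / 3.320.
ρ_V = 0.910·3.320 − 0.86 − 1.32 = 0.841.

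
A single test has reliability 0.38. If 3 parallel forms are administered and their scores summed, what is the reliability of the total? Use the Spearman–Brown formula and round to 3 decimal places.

0.648

ρ_k = kρ / (1 + (k−1)ρ) = 3·0.38 / (1 + 2·0.38) = 1.140 / 1.760 = 0.648.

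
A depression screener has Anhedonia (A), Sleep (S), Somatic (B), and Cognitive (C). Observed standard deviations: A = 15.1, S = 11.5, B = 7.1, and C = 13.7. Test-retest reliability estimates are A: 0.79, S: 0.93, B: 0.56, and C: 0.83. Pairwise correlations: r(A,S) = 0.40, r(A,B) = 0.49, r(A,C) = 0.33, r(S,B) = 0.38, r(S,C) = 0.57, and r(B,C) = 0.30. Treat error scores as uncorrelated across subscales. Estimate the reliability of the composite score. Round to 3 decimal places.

0.913

Var(A+S+B+C) = 15.1² + 11.5² + 7.1² + 13.7² + 2·[15.1·11.5·0.40 + 15.1·7.1·0.49 + 15.1·13.7·0.33 + 11.5·7.1·0.38 + 11.5·13.7·0.57 + 7.1·13.7·0.30] = 598.36 + 680.543 = 1278.9.
With uncorrelated errors the cross-covariances are all true-score covariance, so they carry over unchanged; only the diagonal terms shrink to ρᵢσᵢ².
True-score variance = [15.1²·0.79 + 11.5²·0.93 + 7.1²·0.56 + 13.7²·0.83] + 680.543 = 487.133 + 680.543 = 1167.68.
Reliability = 1167.68 / 1278.9 = 0.913.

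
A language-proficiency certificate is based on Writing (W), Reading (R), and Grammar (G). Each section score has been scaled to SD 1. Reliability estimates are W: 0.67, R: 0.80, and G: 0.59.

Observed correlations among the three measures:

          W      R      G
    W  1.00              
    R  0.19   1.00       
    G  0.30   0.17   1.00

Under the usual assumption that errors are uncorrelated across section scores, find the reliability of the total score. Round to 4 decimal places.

Var(W+R+G) = 3 + 2·[0.19 + 0.30 + 0.17] = 3 + 1.32 = 4.32.
Because errors are independent across components, Cov(Tᵢ,Tⱼ) = Cov(Xᵢ,Xⱼ); the off-diagonal part of the true-score variance is the same as above.
True-score variance = [0.67 + 0.80 + 0.59] + 1.32 = 2.06 + 1.32 = 3.38.
Reliability = 3.38 / 4.32 = 0.7824.

0.7824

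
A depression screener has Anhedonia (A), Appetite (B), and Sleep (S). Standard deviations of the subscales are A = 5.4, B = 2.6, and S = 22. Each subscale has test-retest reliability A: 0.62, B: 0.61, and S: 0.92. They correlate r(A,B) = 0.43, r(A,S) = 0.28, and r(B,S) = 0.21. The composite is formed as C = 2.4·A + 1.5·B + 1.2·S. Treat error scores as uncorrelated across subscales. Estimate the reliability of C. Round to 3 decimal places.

0.892

Var(C) = 2.4²·5.4² + 1.5²·2.6² + 1.2²·22² + 2·[3.6·5.4·2.6·0.43 + 2.88·5.4·22·0.28 + 1.8·2.6·22·0.21] = 880.132 + 278.312 = 1158.44.
Under uncorrelated errors the observed covariances equal the true-score covariances, so only the own-variance terms attenuate.
True-score variance = [2.4²·5.4²·0.62 + 1.5²·2.6²·0.61 + 1.2²·22²·0.92] + 278.312 = 754.617 + 278.312 = 1032.93.
Reliability = 1032.93 / 1158.44 = 0.892.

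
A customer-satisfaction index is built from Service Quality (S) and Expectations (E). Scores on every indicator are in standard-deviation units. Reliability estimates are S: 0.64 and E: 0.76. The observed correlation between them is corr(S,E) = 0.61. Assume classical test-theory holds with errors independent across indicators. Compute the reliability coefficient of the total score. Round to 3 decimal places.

Var(S+E) = 2 + 2·[0.61] = 2 + 1.22 = 3.22.
Under uncorrelated errors the observed covariances equal the true-score covariances, so only the own-variance terms attenuate.
True-score variance = [0.64 + 0.76] + 1.22 = 1.4 + 1.22 = 2.62.
Reliability = 2.62 / 3.22 = 0.814.

0.814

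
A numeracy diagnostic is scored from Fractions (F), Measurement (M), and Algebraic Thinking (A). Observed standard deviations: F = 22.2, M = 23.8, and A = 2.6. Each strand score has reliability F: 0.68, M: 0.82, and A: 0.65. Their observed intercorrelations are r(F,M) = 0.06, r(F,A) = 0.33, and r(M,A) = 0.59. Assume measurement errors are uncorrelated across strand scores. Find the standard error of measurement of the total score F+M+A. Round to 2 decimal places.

16.19

Var(total) = 1066.04 + 174.517 = 1240.56.
True-score variance = 804.006 + 174.517 = 978.523, so reliability = 0.7888.
Error variance = 1240.56 − 978.523 = 262.034; SEM = √262.034 = 16.19.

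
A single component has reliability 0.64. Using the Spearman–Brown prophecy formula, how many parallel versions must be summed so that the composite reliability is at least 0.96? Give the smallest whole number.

14

k ≥ ρ*(1−ρ₁)/(ρ₁(1−ρ*)) = 0.96·0.36 / (0.64·0.04) = 13.500.
Smallest integer k = 14.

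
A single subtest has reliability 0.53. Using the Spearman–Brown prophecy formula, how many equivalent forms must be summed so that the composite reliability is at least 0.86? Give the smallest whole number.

k ≥ ρ*(1−ρ₁)/(ρ₁(1−ρ*)) = 0.86·0.47 / (0.53·0.14) = 5.447.
Smallest integer k = 6.

6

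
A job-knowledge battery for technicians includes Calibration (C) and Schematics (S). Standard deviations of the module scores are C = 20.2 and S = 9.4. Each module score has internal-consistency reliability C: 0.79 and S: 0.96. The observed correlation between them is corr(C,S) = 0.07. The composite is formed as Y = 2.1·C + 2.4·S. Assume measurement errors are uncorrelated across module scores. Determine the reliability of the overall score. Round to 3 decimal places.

0.837

Var(Y) = 2.1²·20.2² + 2.4²·9.4² + 2·[5.04·20.2·9.4·0.07] = 2308.41 + 133.979 = 2442.39.
Because errors are independent across components, Cov(Tᵢ,Tⱼ) = Cov(Xᵢ,Xⱼ); the off-diagonal part of the true-score variance is the same as above.
True-score variance = [2.1²·20.2²·0.79 + 2.4²·9.4²·0.96] + 133.979 = 1910.17 + 133.979 = 2044.15.
Reliability = 2044.15 / 2442.39 = 0.837.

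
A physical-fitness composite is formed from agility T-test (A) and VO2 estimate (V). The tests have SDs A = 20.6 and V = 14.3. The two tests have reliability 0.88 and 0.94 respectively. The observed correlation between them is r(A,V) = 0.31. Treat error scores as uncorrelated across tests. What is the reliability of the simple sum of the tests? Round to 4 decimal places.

0.9221

Var(A+V) = 20.6² + 14.3² + 2·[20.6·14.3·0.31] = 628.85 + 182.64 = 811.49.
Because errors are independent across components, Cov(Tᵢ,Tⱼ) = Cov(Xᵢ,Xⱼ); the off-diagonal part of the true-score variance is the same as above.
True-score variance = [20.6²·0.88 + 14.3²·0.94] + 182.64 = 565.657 + 182.64 = 748.297.
Reliability = 748.297 / 811.49 = 0.9221.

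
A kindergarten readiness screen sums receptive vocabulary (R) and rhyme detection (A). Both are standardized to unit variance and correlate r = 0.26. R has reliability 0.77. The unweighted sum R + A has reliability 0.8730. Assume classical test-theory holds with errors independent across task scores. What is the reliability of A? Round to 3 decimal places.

0.910

Var(R+A) = 2 + 2·0.26 = 2.520.
True-score variance = ρ_R + ρ_A + 2·0.26, so 0.8730 = (0.77 + ρ_A + 0.52) / 2.520.
ρ_A = 0.8730·2.520 − 0.77 − 0.52 = 0.910.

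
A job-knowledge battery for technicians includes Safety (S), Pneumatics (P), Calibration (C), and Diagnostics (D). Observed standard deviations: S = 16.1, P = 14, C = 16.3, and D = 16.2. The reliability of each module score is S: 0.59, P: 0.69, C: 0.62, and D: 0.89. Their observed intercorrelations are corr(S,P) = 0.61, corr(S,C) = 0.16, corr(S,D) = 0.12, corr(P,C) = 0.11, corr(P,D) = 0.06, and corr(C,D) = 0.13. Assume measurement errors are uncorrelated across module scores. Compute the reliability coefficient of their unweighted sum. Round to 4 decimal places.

Var(S+P+C+D) = 16.1² + 14² + 16.3² + 16.2² + 2·[16.1·14·0.61 + 16.1·16.3·0.16 + 16.1·16.2·0.12 + 14·16.3·0.11 + 14·16.2·0.06 + 16.3·16.2·0.13] = 983.34 + 567.638 = 1550.98.
With uncorrelated errors the cross-covariances are all true-score covariance, so they carry over unchanged; only the diagonal terms shrink to ρᵢσᵢ².
True-score variance = [16.1²·0.59 + 14²·0.69 + 16.3²·0.62 + 16.2²·0.89] + 567.638 = 686.473 + 567.638 = 1254.11.
Reliability = 1254.11 / 1550.98 = 0.8086.

0.8086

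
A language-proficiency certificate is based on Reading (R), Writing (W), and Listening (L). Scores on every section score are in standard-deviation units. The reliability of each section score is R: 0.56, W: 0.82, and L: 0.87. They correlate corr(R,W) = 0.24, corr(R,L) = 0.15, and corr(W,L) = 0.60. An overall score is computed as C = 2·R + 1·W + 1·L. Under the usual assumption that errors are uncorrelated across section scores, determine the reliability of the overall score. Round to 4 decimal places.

Var(C) = 2² + 1 + 1 + 2·[2·0.24 + 2·0.15 + 0.60] = 6 + 2.76 = 8.76.
With uncorrelated errors the cross-covariances are all true-score covariance, so they carry over unchanged; only the diagonal terms shrink to ρᵢσᵢ².
True-score variance = [2²·0.56 + 0.82 + 0.87] + 2.76 = 3.93 + 2.76 = 6.69.
Reliability = 6.69 / 8.76 = 0.7637.

0.7637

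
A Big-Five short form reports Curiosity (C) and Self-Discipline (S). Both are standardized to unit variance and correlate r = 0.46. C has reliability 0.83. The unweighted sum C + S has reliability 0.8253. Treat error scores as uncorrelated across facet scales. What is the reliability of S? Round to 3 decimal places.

0.660

Var(C+S) = 2 + 2·0.46 = 2.920.
True-score variance = ρ_C + ρ_S + 2·0.46, so 0.8253 = (0.83 + ρ_S + 0.92) / 2.920.
ρ_S = 0.8253·2.920 − 0.83 − 0.92 = 0.660.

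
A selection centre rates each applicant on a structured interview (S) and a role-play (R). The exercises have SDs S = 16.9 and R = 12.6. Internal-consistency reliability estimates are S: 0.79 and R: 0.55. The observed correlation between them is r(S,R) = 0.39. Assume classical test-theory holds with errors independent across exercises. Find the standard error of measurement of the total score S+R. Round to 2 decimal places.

11.46

Var(total) = 444.37 + 166.093 = 610.463.
True-score variance = 312.95 + 166.093 = 479.043, so reliability = 0.7847.
Error variance = 610.463 − 479.043 = 131.42; SEM = √131.42 = 11.46.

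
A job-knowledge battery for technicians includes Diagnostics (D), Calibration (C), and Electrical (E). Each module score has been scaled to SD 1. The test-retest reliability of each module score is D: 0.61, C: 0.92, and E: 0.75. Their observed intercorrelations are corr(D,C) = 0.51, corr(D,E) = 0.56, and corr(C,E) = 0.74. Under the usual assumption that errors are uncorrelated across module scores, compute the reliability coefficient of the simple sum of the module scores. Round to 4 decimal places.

Var(D+C+E) = 3 + 2·[0.51 + 0.56 + 0.74] = 3 + 3.62 = 6.62.
Under uncorrelated errors the observed covariances equal the true-score covariances, so only the own-variance terms attenuate.
True-score variance = [0.61 + 0.92 + 0.75] + 3.62 = 2.28 + 3.62 = 5.9.
Reliability = 5.9 / 6.62 = 0.8912.

0.8912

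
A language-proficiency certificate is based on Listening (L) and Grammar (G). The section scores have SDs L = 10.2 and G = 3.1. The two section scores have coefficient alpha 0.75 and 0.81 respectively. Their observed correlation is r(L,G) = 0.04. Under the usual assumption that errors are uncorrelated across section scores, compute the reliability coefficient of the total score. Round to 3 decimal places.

0.760

Var(L+G) = 10.2² + 3.1² + 2·[10.2·3.1·0.04] = 113.65 + 2.5296 = 116.18.
Because errors are independent across components, Cov(Tᵢ,Tⱼ) = Cov(Xᵢ,Xⱼ); the off-diagonal part of the true-score variance is the same as above.
True-score variance = [10.2²·0.75 + 3.1²·0.81] + 2.5296 = 85.8141 + 2.5296 = 88.3437.
Reliability = 88.3437 / 116.18 = 0.760.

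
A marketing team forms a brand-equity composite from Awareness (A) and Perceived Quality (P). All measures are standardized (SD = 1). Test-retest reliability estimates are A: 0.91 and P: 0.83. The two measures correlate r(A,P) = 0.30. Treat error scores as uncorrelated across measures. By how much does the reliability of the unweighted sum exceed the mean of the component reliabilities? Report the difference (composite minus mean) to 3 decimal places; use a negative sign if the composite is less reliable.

Var(sum) = 2 + 0.6 = 2.6; true-score variance = 1.74 + 0.6 = 2.34; composite reliability = 0.9000.
Mean component reliability = 0.8700.
Difference = 0.9000 − 0.8700 = 0.030.

0.030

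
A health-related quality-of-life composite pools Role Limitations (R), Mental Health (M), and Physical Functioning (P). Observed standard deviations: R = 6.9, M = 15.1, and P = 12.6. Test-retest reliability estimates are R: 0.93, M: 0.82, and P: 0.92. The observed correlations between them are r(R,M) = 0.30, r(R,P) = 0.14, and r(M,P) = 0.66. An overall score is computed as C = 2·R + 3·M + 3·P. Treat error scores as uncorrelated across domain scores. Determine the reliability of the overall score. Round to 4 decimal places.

0.9230

Var(C) = 2²·6.9² + 3²·15.1² + 3²·12.6² + 2·[6·6.9·15.1·0.30 + 6·6.9·12.6·0.14 + 9·15.1·12.6·0.66] = 3671.37 + 2781.43 = 6452.8.
Because errors are independent across components, Cov(Tᵢ,Tⱼ) = Cov(Xᵢ,Xⱼ); the off-diagonal part of the true-score variance is the same as above.
True-score variance = [2²·6.9²·0.93 + 3²·15.1²·0.82 + 3²·12.6²·0.92] + 2781.43 = 3174.36 + 2781.43 = 5955.79.
Reliability = 5955.79 / 6452.8 = 0.9230.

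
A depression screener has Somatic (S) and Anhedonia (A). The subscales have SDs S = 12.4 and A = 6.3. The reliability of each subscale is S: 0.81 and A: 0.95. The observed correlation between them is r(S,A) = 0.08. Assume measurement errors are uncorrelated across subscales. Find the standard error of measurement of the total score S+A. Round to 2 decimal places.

5.59

Var(total) = 193.45 + 12.4992 = 205.949.
True-score variance = 162.251 + 12.4992 = 174.75, so reliability = 0.8485.
Error variance = 205.949 − 174.75 = 31.1989; SEM = √31.1989 = 5.59.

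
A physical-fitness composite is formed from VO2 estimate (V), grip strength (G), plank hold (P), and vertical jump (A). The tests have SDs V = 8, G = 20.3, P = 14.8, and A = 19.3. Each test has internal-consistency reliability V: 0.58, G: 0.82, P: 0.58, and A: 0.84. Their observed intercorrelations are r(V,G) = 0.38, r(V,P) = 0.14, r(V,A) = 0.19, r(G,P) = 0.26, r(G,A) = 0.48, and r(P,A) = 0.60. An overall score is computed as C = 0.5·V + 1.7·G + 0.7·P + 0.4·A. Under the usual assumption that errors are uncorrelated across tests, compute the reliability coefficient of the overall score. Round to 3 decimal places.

Var(C) = 0.5²·8² + 1.7²·20.3² + 0.7²·14.8² + 0.4²·19.3² + 2·[0.85·8·20.3·0.38 + 0.35·8·14.8·0.14 + 0.2·8·19.3·0.19 + 1.19·20.3·14.8·0.26 + 0.68·20.3·19.3·0.48 + 0.28·14.8·19.3·0.60] = 1373.87 + 665.896 = 2039.76.
Because errors are independent across components, Cov(Tᵢ,Tⱼ) = Cov(Xᵢ,Xⱼ); the off-diagonal part of the true-score variance is the same as above.
True-score variance = [0.5²·8²·0.58 + 1.7²·20.3²·0.82 + 0.7²·14.8²·0.58 + 0.4²·19.3²·0.84] + 665.896 = 1098.16 + 665.896 = 1764.06.
Reliability = 1764.06 / 2039.76 = 0.865.

0.865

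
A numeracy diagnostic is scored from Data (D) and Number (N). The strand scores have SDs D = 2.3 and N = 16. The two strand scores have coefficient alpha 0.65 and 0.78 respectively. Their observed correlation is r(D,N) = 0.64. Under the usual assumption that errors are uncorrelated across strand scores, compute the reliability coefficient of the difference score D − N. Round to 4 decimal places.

0.7284

Var(D−N) = 2.3² + 16² − 2·2.3·16·0.64 = 261.29 − 47.104 = 214.186.
Under uncorrelated errors the observed covariances equal the true-score covariances, so only the own-variance terms attenuate.
True-score variance = [2.3²·0.65 + 16²·0.78] − 47.104 = 203.119 − 47.104 = 156.014.
Reliability = 156.014 / 214.186 = 0.7284.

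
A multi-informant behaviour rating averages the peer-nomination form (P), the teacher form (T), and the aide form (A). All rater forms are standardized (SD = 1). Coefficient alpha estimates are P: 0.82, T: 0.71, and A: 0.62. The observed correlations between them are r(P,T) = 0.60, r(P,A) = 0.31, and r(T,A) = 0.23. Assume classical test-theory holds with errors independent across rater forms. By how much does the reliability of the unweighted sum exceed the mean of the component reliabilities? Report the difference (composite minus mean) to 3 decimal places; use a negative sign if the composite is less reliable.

Var(sum) = 3 + 2.28 = 5.28; true-score variance = 2.15 + 2.28 = 4.43; composite reliability = 0.8390.
Mean component reliability = 0.7167.
Difference = 0.8390 − 0.7167 = 0.122.

0.122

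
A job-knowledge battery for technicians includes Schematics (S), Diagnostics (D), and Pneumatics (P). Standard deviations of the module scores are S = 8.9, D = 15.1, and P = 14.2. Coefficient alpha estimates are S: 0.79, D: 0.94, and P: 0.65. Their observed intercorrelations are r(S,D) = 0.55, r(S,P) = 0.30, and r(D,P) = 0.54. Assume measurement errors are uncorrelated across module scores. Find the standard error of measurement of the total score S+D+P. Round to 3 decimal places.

Var(total) = 508.86 + 455.231 = 964.091.
True-score variance = 407.971 + 455.231 = 863.202, so reliability = 0.8954.
Error variance = 964.091 − 863.202 = 100.889; SEM = √100.889 = 10.044.

10.044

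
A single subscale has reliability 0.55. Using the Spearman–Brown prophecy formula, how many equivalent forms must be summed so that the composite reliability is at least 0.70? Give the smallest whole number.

2

k ≥ ρ*(1−ρ₁)/(ρ₁(1−ρ*)) = 0.70·0.45 / (0.55·0.30) = 1.909.
Smallest integer k = 2.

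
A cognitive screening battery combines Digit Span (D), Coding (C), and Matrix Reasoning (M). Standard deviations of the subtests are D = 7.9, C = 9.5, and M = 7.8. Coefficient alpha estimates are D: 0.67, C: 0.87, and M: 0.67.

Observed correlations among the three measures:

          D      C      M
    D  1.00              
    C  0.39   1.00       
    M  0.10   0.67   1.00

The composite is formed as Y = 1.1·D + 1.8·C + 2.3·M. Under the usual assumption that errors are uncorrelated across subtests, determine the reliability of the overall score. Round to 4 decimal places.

Var(Y) = 1.1²·7.9² + 1.8²·9.5² + 2.3²·7.8² + 2·[1.98·7.9·9.5·0.39 + 2.53·7.9·7.8·0.10 + 4.14·9.5·7.8·0.67] = 689.77 + 558.164 = 1247.93.
Under uncorrelated errors the observed covariances equal the true-score covariances, so only the own-variance terms attenuate.
True-score variance = [1.1²·7.9²·0.67 + 1.8²·9.5²·0.87 + 2.3²·7.8²·0.67] + 558.164 = 520.628 + 558.164 = 1078.79.
Reliability = 1078.79 / 1247.93 = 0.8645.

0.8645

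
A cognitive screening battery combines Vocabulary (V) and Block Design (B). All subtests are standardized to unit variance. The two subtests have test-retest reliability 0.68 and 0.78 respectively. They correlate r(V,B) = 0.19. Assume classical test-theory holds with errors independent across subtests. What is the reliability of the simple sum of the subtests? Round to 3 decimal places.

0.773

Var(V+B) = 2 + 2·[0.19] = 2 + 0.38 = 2.38.
Because errors are independent across components, Cov(Tᵢ,Tⱼ) = Cov(Xᵢ,Xⱼ); the off-diagonal part of the true-score variance is the same as above.
True-score variance = [0.68 + 0.78] + 0.38 = 1.46 + 0.38 = 1.84.
Reliability = 1.84 / 2.38 = 0.773.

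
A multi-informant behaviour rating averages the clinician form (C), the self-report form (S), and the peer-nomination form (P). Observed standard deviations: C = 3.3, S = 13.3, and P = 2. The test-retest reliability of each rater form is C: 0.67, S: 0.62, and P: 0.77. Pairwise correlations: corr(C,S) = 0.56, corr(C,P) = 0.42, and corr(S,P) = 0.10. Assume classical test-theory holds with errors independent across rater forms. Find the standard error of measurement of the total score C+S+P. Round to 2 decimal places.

Var(total) = 191.78 + 60.0208 = 251.801.
True-score variance = 120.048 + 60.0208 = 180.069, so reliability = 0.7151.
Error variance = 251.801 − 180.069 = 71.7319; SEM = √71.7319 = 8.47.

8.47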